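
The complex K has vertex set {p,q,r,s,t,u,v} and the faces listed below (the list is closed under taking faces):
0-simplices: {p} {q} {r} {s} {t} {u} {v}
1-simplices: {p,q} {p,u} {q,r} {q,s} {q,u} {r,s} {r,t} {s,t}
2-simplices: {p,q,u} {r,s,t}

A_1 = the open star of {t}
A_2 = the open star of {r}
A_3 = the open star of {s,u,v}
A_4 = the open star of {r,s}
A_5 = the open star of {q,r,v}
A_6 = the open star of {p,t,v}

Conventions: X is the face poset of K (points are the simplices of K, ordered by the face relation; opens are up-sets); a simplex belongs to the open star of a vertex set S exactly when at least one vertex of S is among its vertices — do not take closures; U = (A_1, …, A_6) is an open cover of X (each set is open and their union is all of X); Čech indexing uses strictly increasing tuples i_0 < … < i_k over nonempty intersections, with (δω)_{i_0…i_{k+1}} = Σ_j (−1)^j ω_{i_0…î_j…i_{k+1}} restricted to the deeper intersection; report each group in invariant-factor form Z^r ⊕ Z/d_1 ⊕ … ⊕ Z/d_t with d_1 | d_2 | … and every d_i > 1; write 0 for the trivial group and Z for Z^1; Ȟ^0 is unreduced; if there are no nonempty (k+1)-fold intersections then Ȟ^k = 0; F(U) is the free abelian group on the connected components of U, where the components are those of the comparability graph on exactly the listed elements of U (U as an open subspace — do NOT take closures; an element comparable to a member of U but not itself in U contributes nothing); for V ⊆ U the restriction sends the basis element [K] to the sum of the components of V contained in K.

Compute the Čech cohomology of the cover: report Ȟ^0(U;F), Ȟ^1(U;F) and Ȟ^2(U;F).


nonempty overlaps:
  A1={{t},{r,t},{s,t},{r,s,t}} A2={{r},{q,r},{r,s},{r,t},{r,s,t}} A3={{s},{u},{v},{p,u},{q,s},{q,u},{r,s},{s,t},{p,q,u},{r,s,t}} A4={{r},{s},{q,r},{q,s},{r,s},{r,t},{s,t},{r,s,t}} A5={{q},{r},{v},{p,q},{q,r},{q,s},{q,u},{r,s},{r,t},{p,q,u},{r,s,t}} A6={{p},{t},{v},{p,q},{p,u},{r,t},{s,t},{p,q,u},{r,s,t}}
  A12={{r,t},{r,s,t}} A13={{s,t},{r,s,t}} A14={{r,t},{s,t},{r,s,t}} A15={{r,t},{r,s,t}} A16={{t},{r,t},{s,t},{r,s,t}} A23={{r,s},{r,s,t}} A24={{r},{q,r},{r,s},{r,t},{r,s,t}} A25={{r},{q,r},{r,s},{r,t},{r,s,t}} A26={{r,t},{r,s,t}} A34={{s},{q,s},{r,s},{s,t},{r,s,t}} A35={{v},{q,s},{q,u},{r,s},{p,q,u},{r,s,t}} A36={{v},{p,u},{s,t},{p,q,u},{r,s,t}} A45={{r},{q,r},{q,s},{r,s},{r,t},{r,s,t}} A46={{r,t},{s,t},{r,s,t}} A56={{v},{p,q},{r,t},{p,q,u},{r,s,t}}
  A123={{r,s,t}} A124={{r,t},{r,s,t}} A125={{r,t},{r,s,t}} A126={{r,t},{r,s,t}} A134={{s,t},{r,s,t}} A135={{r,s,t}} A136={{s,t},{r,s,t}} A145={{r,t},{r,s,t}} A146={{r,t},{s,t},{r,s,t}} A156={{r,t},{r,s,t}} A234={{r,s},{r,s,t}} A235={{r,s},{r,s,t}} A236={{r,s,t}} A245={{r},{q,r},{r,s},{r,t},{r,s,t}} A246={{r,t},{r,s,t}} A256={{r,t},{r,s,t}} A345={{q,s},{r,s},{r,s,t}} A346={{s,t},{r,s,t}} A356={{v},{p,q,u},{r,s,t}} A456={{r,t},{r,s,t}}
  A1234={{r,s,t}} A1235={{r,s,t}} A1236={{r,s,t}} A1245={{r,t},{r,s,t}} A1246={{r,t},{r,s,t}} A1256={{r,t},{r,s,t}} A1345={{r,s,t}} A1346={{s,t},{r,s,t}} A1356={{r,s,t}} A1456={{r,t},{r,s,t}} A2345={{r,s},{r,s,t}} A2346={{r,s,t}} A2356={{r,s,t}} A2456={{r,t},{r,s,t}} A3456={{r,s,t}}
  A12345={{r,s,t}} A12346={{r,s,t}} A12356={{r,s,t}} A12456={{r,t},{r,s,t}} A13456={{r,s,t}} A23456={{r,s,t}}
  A123456={{r,s,t}}
components per intersection:
  A1: {{t},{r,t},{s,t},{r,s,t}}
  A2: {{r},{q,r},{r,s},{r,t},{r,s,t}}
  A3: {{s},{q,s},{r,s},{s,t},{r,s,t}} {{u},{p,u},{q,u},{p,q,u}} {{v}}
  A4: {{r},{s},{q,r},{q,s},{r,s},{r,t},{s,t},{r,s,t}}
  A5: {{q},{r},{p,q},{q,r},{q,s},{q,u},{r,s},{r,t},{p,q,u},{r,s,t}} {{v}}
  A6: {{p},{p,q},{p,u},{p,q,u}} {{t},{r,t},{s,t},{r,s,t}} {{v}}
  A12: {{r,t},{r,s,t}}
  A13: {{s,t},{r,s,t}}
  A14: {{r,t},{s,t},{r,s,t}}
  A15: {{r,t},{r,s,t}}
  A16: {{t},{r,t},{s,t},{r,s,t}}
  A23: {{r,s},{r,s,t}}
  A24: {{r},{q,r},{r,s},{r,t},{r,s,t}}
  A25: {{r},{q,r},{r,s},{r,t},{r,s,t}}
  A26: {{r,t},{r,s,t}}
  A34: {{s},{q,s},{r,s},{s,t},{r,s,t}}
  A35: {{v}} {{q,s}} {{q,u},{p,q,u}} {{r,s},{r,s,t}}
  A36: {{v}} {{p,u},{p,q,u}} {{s,t},{r,s,t}}
  A45: {{r},{q,r},{r,s},{r,t},{r,s,t}} {{q,s}}
  A46: {{r,t},{s,t},{r,s,t}}
  A56: {{v}} {{p,q},{p,q,u}} {{r,t},{r,s,t}}
  A123: {{r,s,t}}
  A124: {{r,t},{r,s,t}}
  A125: {{r,t},{r,s,t}}
  A126: {{r,t},{r,s,t}}
  A134: {{s,t},{r,s,t}}
  A135: {{r,s,t}}
  A136: {{s,t},{r,s,t}}
  A145: {{r,t},{r,s,t}}
  A146: {{r,t},{s,t},{r,s,t}}
  A156: {{r,t},{r,s,t}}
  A234: {{r,s},{r,s,t}}
  A235: {{r,s},{r,s,t}}
  A236: {{r,s,t}}
  A245: {{r},{q,r},{r,s},{r,t},{r,s,t}}
  A246: {{r,t},{r,s,t}}
  A256: {{r,t},{r,s,t}}
  A345: {{q,s}} {{r,s},{r,s,t}}
  A346: {{s,t},{r,s,t}}
  A356: {{v}} {{p,q,u}} {{r,s,t}}
  A456: {{r,t},{r,s,t}}
  A1234: {{r,s,t}}
  A1235: {{r,s,t}}
  A1236: {{r,s,t}}
  A1245: {{r,t},{r,s,t}}
  A1246: {{r,t},{r,s,t}}
  A1256: {{r,t},{r,s,t}}
  A1345: {{r,s,t}}
  A1346: {{s,t},{r,s,t}}
  A1356: {{r,s,t}}
  A1456: {{r,t},{r,s,t}}
  A2345: {{r,s},{r,s,t}}
  A2346: {{r,s,t}}
  A2356: {{r,s,t}}
  A2456: {{r,t},{r,s,t}}
  A3456: {{r,s,t}}
  A12345: {{r,s,t}}
  A12346: {{r,s,t}}
  A12356: {{r,s,t}}
  A12456: {{r,t},{r,s,t}}
  A13456: {{r,s,t}}
  A23456: {{r,s,t}}
  A123456: {{r,s,t}}
C dims 11,23,23,15; δ0: rk 9, SNF 1^9; δ1: rk 13, SNF 1^13; δ2: rk 10, SNF 1^10
degree 0: 11−9−0 = 2 → Ȟ^0 ≅ Z^2
degree 1: 23−13−9 = 1 → Ȟ^1 ≅ Z
degree 2: 23−10−13 = 0 → Ȟ^2 ≅ 0

Ȟ^0(U;F) ≅ Z^2, Ȟ^1(U;F) ≅ Z, Ȟ^2(U;F) ≅ 0


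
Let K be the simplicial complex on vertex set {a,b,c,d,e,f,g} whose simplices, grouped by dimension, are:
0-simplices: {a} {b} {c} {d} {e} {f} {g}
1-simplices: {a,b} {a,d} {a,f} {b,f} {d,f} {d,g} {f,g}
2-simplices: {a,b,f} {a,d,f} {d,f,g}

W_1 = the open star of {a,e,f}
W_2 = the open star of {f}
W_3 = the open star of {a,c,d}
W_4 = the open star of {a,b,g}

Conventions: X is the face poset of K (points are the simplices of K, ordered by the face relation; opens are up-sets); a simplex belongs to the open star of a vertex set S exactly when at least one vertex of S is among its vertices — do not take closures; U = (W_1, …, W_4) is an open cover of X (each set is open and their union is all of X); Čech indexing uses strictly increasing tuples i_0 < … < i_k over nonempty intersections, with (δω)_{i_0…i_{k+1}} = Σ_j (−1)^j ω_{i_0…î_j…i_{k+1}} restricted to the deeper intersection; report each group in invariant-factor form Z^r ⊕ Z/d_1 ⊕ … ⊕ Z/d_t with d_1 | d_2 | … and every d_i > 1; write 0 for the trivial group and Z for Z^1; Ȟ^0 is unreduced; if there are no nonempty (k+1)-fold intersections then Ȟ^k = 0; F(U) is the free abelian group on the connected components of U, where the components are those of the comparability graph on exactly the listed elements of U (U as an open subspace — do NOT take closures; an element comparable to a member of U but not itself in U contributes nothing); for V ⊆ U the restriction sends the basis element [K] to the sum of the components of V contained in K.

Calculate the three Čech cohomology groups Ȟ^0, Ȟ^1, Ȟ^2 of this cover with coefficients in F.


nonempty intersections:
  W1={{a},{e},{f},{a,b},{a,d},{a,f},{b,f},{d,f},{f,g},{a,b,f},{a,d,f},{d,f,g}} W2={{f},{a,f},{b,f},{d,f},{f,g},{a,b,f},{a,d,f},{d,f,g}} W3={{a},{c},{d},{a,b},{a,d},{a,f},{d,f},{d,g},{a,b,f},{a,d,f},{d,f,g}} W4={{a},{b},{g},{a,b},{a,d},{a,f},{b,f},{d,g},{f,g},{a,b,f},{a,d,f},{d,f,g}}
  W12={{f},{a,f},{b,f},{d,f},{f,g},{a,b,f},{a,d,f},{d,f,g}} W13={{a},{a,b},{a,d},{a,f},{d,f},{a,b,f},{a,d,f},{d,f,g}} W14={{a},{a,b},{a,d},{a,f},{b,f},{f,g},{a,b,f},{a,d,f},{d,f,g}} W23={{a,f},{d,f},{a,b,f},{a,d,f},{d,f,g}} W24={{a,f},{b,f},{f,g},{a,b,f},{a,d,f},{d,f,g}} W34={{a},{a,b},{a,d},{a,f},{d,g},{a,b,f},{a,d,f},{d,f,g}}
  W123={{a,f},{d,f},{a,b,f},{a,d,f},{d,f,g}} W124={{a,f},{b,f},{f,g},{a,b,f},{a,d,f},{d,f,g}} W134={{a},{a,b},{a,d},{a,f},{a,b,f},{a,d,f},{d,f,g}} W234={{a,f},{a,b,f},{a,d,f},{d,f,g}}
  W1234={{a,f},{a,b,f},{a,d,f},{d,f,g}}
components per intersection:
  W1: {{a},{f},{a,b},{a,d},{a,f},{b,f},{d,f},{f,g},{a,b,f},{a,d,f},{d,f,g}} {{e}}
  W2: {{f},{a,f},{b,f},{d,f},{f,g},{a,b,f},{a,d,f},{d,f,g}}
  W3: {{a},{d},{a,b},{a,d},{a,f},{d,f},{d,g},{a,b,f},{a,d,f},{d,f,g}} {{c}}
  W4: {{a},{b},{a,b},{a,d},{a,f},{b,f},{a,b,f},{a,d,f}} {{g},{d,g},{f,g},{d,f,g}}
  W12: {{f},{a,f},{b,f},{d,f},{f,g},{a,b,f},{a,d,f},{d,f,g}}
  W13: {{a},{a,b},{a,d},{a,f},{d,f},{a,b,f},{a,d,f},{d,f,g}}
  W14: {{a},{a,b},{a,d},{a,f},{b,f},{a,b,f},{a,d,f}} {{f,g},{d,f,g}}
  W23: {{a,f},{d,f},{a,b,f},{a,d,f},{d,f,g}}
  W24: {{a,f},{b,f},{a,b,f},{a,d,f}} {{f,g},{d,f,g}}
  W34: {{a},{a,b},{a,d},{a,f},{a,b,f},{a,d,f}} {{d,g},{d,f,g}}
  W123: {{a,f},{d,f},{a,b,f},{a,d,f},{d,f,g}}
  W124: {{a,f},{b,f},{a,b,f},{a,d,f}} {{f,g},{d,f,g}}
  W134: {{a},{a,b},{a,d},{a,f},{a,b,f},{a,d,f}} {{d,f,g}}
  W234: {{a,f},{a,b,f},{a,d,f}} {{d,f,g}}
  W1234: {{a,f},{a,b,f},{a,d,f}} {{d,f,g}}
C dims 7,9,7,2; δ0: rk 4, SNF 1^4; δ1: rk 5, SNF 1^5; δ2: rk 2, SNF 1^2
Ȟ^0: (7−4)−0=3 ⇒ Z^3
Ȟ^1: (9−5)−4=0 ⇒ 0
Ȟ^2: (7−2)−5=0 ⇒ 0

Ȟ^0 = Z^3,  Ȟ^1 = 0,  Ȟ^2 = 0


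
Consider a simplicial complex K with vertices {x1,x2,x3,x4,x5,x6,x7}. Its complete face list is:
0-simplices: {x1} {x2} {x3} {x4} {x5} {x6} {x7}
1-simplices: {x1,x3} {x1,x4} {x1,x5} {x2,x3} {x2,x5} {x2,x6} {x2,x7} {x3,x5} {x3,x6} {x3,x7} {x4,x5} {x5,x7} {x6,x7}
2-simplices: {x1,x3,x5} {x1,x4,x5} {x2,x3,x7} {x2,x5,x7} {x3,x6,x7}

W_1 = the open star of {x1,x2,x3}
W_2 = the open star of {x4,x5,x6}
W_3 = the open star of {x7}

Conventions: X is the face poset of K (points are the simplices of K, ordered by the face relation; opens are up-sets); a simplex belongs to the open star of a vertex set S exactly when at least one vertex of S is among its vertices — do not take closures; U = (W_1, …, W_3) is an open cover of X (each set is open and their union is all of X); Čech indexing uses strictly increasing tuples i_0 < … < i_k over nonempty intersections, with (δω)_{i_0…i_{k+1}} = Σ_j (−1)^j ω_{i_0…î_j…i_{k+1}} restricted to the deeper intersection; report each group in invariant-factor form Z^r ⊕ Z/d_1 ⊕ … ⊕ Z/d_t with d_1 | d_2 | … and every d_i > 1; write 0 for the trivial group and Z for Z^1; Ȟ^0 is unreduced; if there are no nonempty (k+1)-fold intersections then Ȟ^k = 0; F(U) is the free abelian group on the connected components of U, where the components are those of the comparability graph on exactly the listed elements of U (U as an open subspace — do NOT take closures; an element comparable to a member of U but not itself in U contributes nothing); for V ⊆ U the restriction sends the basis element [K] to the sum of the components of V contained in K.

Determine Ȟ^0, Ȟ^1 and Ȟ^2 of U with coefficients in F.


nonempty overlaps:
  W1={{x1},{x2},{x3},{x1,x3},{x1,x4},{x1,x5},{x2,x3},{x2,x5},{x2,x6},{x2,x7},{x3,x5},{x3,x6},{x3,x7},{x1,x3,x5},{x1,x4,x5},{x2,x3,x7},{x2,x5,x7},{x3,x6,x7}} W2={{x4},{x5},{x6},{x1,x4},{x1,x5},{x2,x5},{x2,x6},{x3,x5},{x3,x6},{x4,x5},{x5,x7},{x6,x7},{x1,x3,x5},{x1,x4,x5},{x2,x5,x7},{x3,x6,x7}} W3={{x7},{x2,x7},{x3,x7},{x5,x7},{x6,x7},{x2,x3,x7},{x2,x5,x7},{x3,x6,x7}}
  W12={{x1,x4},{x1,x5},{x2,x5},{x2,x6},{x3,x5},{x3,x6},{x1,x3,x5},{x1,x4,x5},{x2,x5,x7},{x3,x6,x7}} W13={{x2,x7},{x3,x7},{x2,x3,x7},{x2,x5,x7},{x3,x6,x7}} W23={{x5,x7},{x6,x7},{x2,x5,x7},{x3,x6,x7}}
  W123={{x2,x5,x7},{x3,x6,x7}}
components per intersection:
  W1: {{x1},{x2},{x3},{x1,x3},{x1,x4},{x1,x5},{x2,x3},{x2,x5},{x2,x6},{x2,x7},{x3,x5},{x3,x6},{x3,x7},{x1,x3,x5},{x1,x4,x5},{x2,x3,x7},{x2,x5,x7},{x3,x6,x7}}
  W2: {{x4},{x5},{x1,x4},{x1,x5},{x2,x5},{x3,x5},{x4,x5},{x5,x7},{x1,x3,x5},{x1,x4,x5},{x2,x5,x7}} {{x6},{x2,x6},{x3,x6},{x6,x7},{x3,x6,x7}}
  W3: {{x7},{x2,x7},{x3,x7},{x5,x7},{x6,x7},{x2,x3,x7},{x2,x5,x7},{x3,x6,x7}}
  W12: {{x1,x4},{x1,x5},{x3,x5},{x1,x3,x5},{x1,x4,x5}} {{x2,x5},{x2,x5,x7}} {{x2,x6}} {{x3,x6},{x3,x6,x7}}
  W13: {{x2,x7},{x3,x7},{x2,x3,x7},{x2,x5,x7},{x3,x6,x7}}
  W23: {{x5,x7},{x2,x5,x7}} {{x6,x7},{x3,x6,x7}}
  W123: {{x2,x5,x7}} {{x3,x6,x7}}
C dims 4,7,2; δ0: rk 3, SNF 1^3; δ1: rk 2, SNF 1^2
degree 0: 4−3−0 = 1 → Ȟ^0 ≅ Z
degree 1: 7−2−3 = 2 → Ȟ^1 ≅ Z^2
degree 2: 2−0−2 = 0 → Ȟ^2 ≅ 0

Ȟ^0 ≅ Z, Ȟ^1 ≅ Z^2, Ȟ^2 ≅ 0


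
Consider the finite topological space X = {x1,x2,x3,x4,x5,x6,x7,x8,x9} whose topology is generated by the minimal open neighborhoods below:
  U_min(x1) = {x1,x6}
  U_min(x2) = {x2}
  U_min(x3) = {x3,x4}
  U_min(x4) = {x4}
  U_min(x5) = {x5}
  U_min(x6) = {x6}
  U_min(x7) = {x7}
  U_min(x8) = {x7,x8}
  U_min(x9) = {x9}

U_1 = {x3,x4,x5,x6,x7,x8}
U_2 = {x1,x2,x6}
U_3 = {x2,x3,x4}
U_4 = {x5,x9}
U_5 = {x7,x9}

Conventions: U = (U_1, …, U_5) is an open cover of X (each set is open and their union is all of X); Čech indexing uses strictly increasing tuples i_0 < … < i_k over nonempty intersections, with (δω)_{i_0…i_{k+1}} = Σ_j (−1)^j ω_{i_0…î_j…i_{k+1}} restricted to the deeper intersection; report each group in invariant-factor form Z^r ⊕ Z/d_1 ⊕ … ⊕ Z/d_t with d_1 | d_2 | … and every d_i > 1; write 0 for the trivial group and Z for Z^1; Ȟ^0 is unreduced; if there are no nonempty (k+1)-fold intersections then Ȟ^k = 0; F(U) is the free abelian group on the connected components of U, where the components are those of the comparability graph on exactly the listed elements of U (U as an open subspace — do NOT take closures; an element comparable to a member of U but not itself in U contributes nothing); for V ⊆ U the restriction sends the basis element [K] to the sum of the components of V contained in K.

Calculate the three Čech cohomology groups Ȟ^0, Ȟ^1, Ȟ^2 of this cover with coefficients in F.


Ȟ^0 ≅ Z^6; Ȟ^1 ≅ 0; Ȟ^2 ≅ 0

intersection data:
  U12={x6} U13={x3,x4} U14={x5} U15={x7} U23={x2} U45={x9}
components per intersection:
  U1: {x3,x4} {x5} {x6} {x7,x8}
  U2: {x1,x6} {x2}
  U3: {x2} {x3,x4}
  U4: {x5} {x9}
  U5: {x7} {x9}
  U12: {x6}
  U13: {x3,x4}
  U14: {x5}
  U15: {x7}
  U23: {x2}
  U45: {x9}
C dims 12,6; δ0: rk 6, SNF 1^6
Ȟ^0 = (12 − 6) − 0 = 6, so Ȟ^0 ≅ Z^6
Ȟ^1 = (6 − 0) − 6 = 0, so Ȟ^1 ≅ 0
Ȟ^2 = (0 − 0) − 0 = 0, so Ȟ^2 ≅ 0


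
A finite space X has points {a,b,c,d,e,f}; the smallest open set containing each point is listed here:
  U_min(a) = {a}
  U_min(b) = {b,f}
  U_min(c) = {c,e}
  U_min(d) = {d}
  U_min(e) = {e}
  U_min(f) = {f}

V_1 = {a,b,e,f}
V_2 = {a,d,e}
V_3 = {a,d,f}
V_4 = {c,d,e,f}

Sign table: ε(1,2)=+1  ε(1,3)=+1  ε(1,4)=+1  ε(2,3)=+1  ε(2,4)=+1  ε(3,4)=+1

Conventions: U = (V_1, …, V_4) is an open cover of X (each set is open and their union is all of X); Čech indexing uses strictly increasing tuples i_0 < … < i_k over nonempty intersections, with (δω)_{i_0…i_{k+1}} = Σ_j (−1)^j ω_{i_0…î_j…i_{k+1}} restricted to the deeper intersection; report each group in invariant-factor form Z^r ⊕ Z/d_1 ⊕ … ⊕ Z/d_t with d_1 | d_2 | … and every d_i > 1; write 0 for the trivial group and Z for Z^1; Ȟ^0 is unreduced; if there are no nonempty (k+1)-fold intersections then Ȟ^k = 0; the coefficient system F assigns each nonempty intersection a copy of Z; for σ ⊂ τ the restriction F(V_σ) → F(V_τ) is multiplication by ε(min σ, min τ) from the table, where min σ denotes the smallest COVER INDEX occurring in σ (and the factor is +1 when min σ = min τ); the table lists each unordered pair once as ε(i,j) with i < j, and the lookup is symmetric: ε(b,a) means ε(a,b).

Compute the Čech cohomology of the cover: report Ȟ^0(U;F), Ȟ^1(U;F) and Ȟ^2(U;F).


Ȟ^0 ≅ Z, Ȟ^1 ≅ 0, Ȟ^2 ≅ Z

cover nerve:
  V12={a,e} V13={a,f} V14={e,f} V23={a,d} V24={d,e} V34={d,f}
  V123={a} V124={e} V134={f} V234={d}
C dims 4,6,4; δ0: rk 3, SNF 1^3; δ1: rk 3, SNF 1^3
Ȟ^0: (4−3)−0=1 ⇒ Z
Ȟ^1: (6−3)−3=0 ⇒ 0
Ȟ^2: (4−0)−3=1 ⇒ Z


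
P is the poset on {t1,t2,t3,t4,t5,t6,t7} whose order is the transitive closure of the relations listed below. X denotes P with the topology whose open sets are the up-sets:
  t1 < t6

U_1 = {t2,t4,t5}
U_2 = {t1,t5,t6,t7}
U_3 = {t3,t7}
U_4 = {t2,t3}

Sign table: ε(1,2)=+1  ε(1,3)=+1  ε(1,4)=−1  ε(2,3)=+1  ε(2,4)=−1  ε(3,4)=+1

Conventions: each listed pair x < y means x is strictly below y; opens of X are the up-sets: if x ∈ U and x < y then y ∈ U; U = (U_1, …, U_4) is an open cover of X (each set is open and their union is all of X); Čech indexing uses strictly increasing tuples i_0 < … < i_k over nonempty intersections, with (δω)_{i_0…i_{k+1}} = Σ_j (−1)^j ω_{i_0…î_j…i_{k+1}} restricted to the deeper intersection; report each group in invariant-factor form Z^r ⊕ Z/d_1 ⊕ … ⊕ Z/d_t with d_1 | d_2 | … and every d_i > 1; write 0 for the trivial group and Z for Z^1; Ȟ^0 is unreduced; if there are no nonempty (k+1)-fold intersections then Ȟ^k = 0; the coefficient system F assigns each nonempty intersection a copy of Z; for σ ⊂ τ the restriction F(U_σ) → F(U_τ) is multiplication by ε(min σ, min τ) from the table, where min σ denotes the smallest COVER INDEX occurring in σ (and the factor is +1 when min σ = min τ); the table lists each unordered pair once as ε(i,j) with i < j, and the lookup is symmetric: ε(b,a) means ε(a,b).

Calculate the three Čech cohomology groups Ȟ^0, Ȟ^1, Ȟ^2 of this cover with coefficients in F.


Ȟ^0 ≅ 0, Ȟ^1 ≅ Z/2, Ȟ^2 ≅ 0

intersection data:
  U12={t5} U14={t2} U23={t7} U34={t3}
C dims 4,4; δ0: rk 4, SNF 1^3·2
Ȟ^0 = (4 − 4) − 0 = 0, so Ȟ^0 ≅ 0
Ȟ^1 = (4 − 0) − 4 = 0 plus torsion [2], so Ȟ^1 ≅ Z/2
Ȟ^2 = (0 − 0) − 0 = 0, so Ȟ^2 ≅ 0


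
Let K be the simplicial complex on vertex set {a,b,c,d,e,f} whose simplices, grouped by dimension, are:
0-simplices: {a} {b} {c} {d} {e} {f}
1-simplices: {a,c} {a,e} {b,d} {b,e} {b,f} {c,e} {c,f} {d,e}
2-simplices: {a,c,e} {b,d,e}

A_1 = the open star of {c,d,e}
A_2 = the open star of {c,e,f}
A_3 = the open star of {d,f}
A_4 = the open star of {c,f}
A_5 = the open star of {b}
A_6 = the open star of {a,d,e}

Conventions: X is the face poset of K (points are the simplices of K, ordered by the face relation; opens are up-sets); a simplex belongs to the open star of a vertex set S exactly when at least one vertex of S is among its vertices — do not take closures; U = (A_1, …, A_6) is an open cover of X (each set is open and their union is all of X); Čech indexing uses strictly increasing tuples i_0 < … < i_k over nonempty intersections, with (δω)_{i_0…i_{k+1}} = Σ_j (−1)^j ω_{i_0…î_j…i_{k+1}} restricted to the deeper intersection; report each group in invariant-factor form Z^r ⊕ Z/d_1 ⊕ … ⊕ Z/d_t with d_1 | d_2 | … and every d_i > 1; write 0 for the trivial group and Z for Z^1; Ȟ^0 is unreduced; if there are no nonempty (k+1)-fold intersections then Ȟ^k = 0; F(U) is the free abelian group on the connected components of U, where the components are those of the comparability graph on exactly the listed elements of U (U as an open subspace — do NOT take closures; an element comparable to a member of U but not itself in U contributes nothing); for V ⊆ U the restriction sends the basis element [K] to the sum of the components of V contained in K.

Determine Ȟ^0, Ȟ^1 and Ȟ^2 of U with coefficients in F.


Ȟ^0(U;F) ≅ Z,  Ȟ^1(U;F) ≅ Z,  Ȟ^2(U;F) ≅ 0

cover nerve:
  A1={{c},{d},{e},{a,c},{a,e},{b,d},{b,e},{c,e},{c,f},{d,e},{a,c,e},{b,d,e}} A2={{c},{e},{f},{a,c},{a,e},{b,e},{b,f},{c,e},{c,f},{d,e},{a,c,e},{b,d,e}} A3={{d},{f},{b,d},{b,f},{c,f},{d,e},{b,d,e}} A4={{c},{f},{a,c},{b,f},{c,e},{c,f},{a,c,e}} A5={{b},{b,d},{b,e},{b,f},{b,d,e}} A6={{a},{d},{e},{a,c},{a,e},{b,d},{b,e},{c,e},{d,e},{a,c,e},{b,d,e}}
  A12={{c},{e},{a,c},{a,e},{b,e},{c,e},{c,f},{d,e},{a,c,e},{b,d,e}} A13={{d},{b,d},{c,f},{d,e},{b,d,e}} A14={{c},{a,c},{c,e},{c,f},{a,c,e}} A15={{b,d},{b,e},{b,d,e}} A16={{d},{e},{a,c},{a,e},{b,d},{b,e},{c,e},{d,e},{a,c,e},{b,d,e}} A23={{f},{b,f},{c,f},{d,e},{b,d,e}} A24={{c},{f},{a,c},{b,f},{c,e},{c,f},{a,c,e}} A25={{b,e},{b,f},{b,d,e}} A26={{e},{a,c},{a,e},{b,e},{c,e},{d,e},{a,c,e},{b,d,e}} A34={{f},{b,f},{c,f}} A35={{b,d},{b,f},{b,d,e}} A36={{d},{b,d},{d,e},{b,d,e}} A45={{b,f}} A46={{a,c},{c,e},{a,c,e}} A56={{b,d},{b,e},{b,d,e}}
  A123={{c,f},{d,e},{b,d,e}} A124={{c},{a,c},{c,e},{c,f},{a,c,e}} A125={{b,e},{b,d,e}} A126={{e},{a,c},{a,e},{b,e},{c,e},{d,e},{a,c,e},{b,d,e}} A134={{c,f}} A135={{b,d},{b,d,e}} A136={{d},{b,d},{d,e},{b,d,e}} A146={{a,c},{c,e},{a,c,e}} A156={{b,d},{b,e},{b,d,e}} A234={{f},{b,f},{c,f}} A235={{b,f},{b,d,e}} A236={{d,e},{b,d,e}} A245={{b,f}} A246={{a,c},{c,e},{a,c,e}} A256={{b,e},{b,d,e}} A345={{b,f}} A356={{b,d},{b,d,e}}
  A1234={{c,f}} A1235={{b,d,e}} A1236={{d,e},{b,d,e}} A1246={{a,c},{c,e},{a,c,e}} A1256={{b,e},{b,d,e}} A1356={{b,d},{b,d,e}} A2345={{b,f}} A2356={{b,d,e}}
  A12356={{b,d,e}}
components per intersection:
  A1: {{c},{d},{e},{a,c},{a,e},{b,d},{b,e},{c,e},{c,f},{d,e},{a,c,e},{b,d,e}}
  A2: {{c},{e},{f},{a,c},{a,e},{b,e},{b,f},{c,e},{c,f},{d,e},{a,c,e},{b,d,e}}
  A3: {{d},{b,d},{d,e},{b,d,e}} {{f},{b,f},{c,f}}
  A4: {{c},{f},{a,c},{b,f},{c,e},{c,f},{a,c,e}}
  A5: {{b},{b,d},{b,e},{b,f},{b,d,e}}
  A6: {{a},{d},{e},{a,c},{a,e},{b,d},{b,e},{c,e},{d,e},{a,c,e},{b,d,e}}
  A12: {{c},{e},{a,c},{a,e},{b,e},{c,e},{c,f},{d,e},{a,c,e},{b,d,e}}
  A13: {{d},{b,d},{d,e},{b,d,e}} {{c,f}}
  A14: {{c},{a,c},{c,e},{c,f},{a,c,e}}
  A15: {{b,d},{b,e},{b,d,e}}
  A16: {{d},{e},{a,c},{a,e},{b,d},{b,e},{c,e},{d,e},{a,c,e},{b,d,e}}
  A23: {{f},{b,f},{c,f}} {{d,e},{b,d,e}}
  A24: {{c},{f},{a,c},{b,f},{c,e},{c,f},{a,c,e}}
  A25: {{b,e},{b,d,e}} {{b,f}}
  A26: {{e},{a,c},{a,e},{b,e},{c,e},{d,e},{a,c,e},{b,d,e}}
  A34: {{f},{b,f},{c,f}}
  A35: {{b,d},{b,d,e}} {{b,f}}
  A36: {{d},{b,d},{d,e},{b,d,e}}
  A45: {{b,f}}
  A46: {{a,c},{c,e},{a,c,e}}
  A56: {{b,d},{b,e},{b,d,e}}
  A123: {{c,f}} {{d,e},{b,d,e}}
  A124: {{c},{a,c},{c,e},{c,f},{a,c,e}}
  A125: {{b,e},{b,d,e}}
  A126: {{e},{a,c},{a,e},{b,e},{c,e},{d,e},{a,c,e},{b,d,e}}
  A134: {{c,f}}
  A135: {{b,d},{b,d,e}}
  A136: {{d},{b,d},{d,e},{b,d,e}}
  A146: {{a,c},{c,e},{a,c,e}}
  A156: {{b,d},{b,e},{b,d,e}}
  A234: {{f},{b,f},{c,f}}
  A235: {{b,f}} {{b,d,e}}
  A236: {{d,e},{b,d,e}}
  A245: {{b,f}}
  A246: {{a,c},{c,e},{a,c,e}}
  A256: {{b,e},{b,d,e}}
  A345: {{b,f}}
  A356: {{b,d},{b,d,e}}
  A1234: {{c,f}}
  A1235: {{b,d,e}}
  A1236: {{d,e},{b,d,e}}
  A1246: {{a,c},{c,e},{a,c,e}}
  A1256: {{b,e},{b,d,e}}
  A1356: {{b,d},{b,d,e}}
  A2345: {{b,f}}
  A2356: {{b,d,e}}
  A12356: {{b,d,e}}
C dims 7,19,19,8; δ0: rk 6, SNF 1^6; δ1: rk 12, SNF 1^12; δ2: rk 7, SNF 1^7
Ȟ^0: (7−6)−0=1 ⇒ Z
Ȟ^1: (19−12)−6=1 ⇒ Z
Ȟ^2: (19−7)−12=0 ⇒ 0


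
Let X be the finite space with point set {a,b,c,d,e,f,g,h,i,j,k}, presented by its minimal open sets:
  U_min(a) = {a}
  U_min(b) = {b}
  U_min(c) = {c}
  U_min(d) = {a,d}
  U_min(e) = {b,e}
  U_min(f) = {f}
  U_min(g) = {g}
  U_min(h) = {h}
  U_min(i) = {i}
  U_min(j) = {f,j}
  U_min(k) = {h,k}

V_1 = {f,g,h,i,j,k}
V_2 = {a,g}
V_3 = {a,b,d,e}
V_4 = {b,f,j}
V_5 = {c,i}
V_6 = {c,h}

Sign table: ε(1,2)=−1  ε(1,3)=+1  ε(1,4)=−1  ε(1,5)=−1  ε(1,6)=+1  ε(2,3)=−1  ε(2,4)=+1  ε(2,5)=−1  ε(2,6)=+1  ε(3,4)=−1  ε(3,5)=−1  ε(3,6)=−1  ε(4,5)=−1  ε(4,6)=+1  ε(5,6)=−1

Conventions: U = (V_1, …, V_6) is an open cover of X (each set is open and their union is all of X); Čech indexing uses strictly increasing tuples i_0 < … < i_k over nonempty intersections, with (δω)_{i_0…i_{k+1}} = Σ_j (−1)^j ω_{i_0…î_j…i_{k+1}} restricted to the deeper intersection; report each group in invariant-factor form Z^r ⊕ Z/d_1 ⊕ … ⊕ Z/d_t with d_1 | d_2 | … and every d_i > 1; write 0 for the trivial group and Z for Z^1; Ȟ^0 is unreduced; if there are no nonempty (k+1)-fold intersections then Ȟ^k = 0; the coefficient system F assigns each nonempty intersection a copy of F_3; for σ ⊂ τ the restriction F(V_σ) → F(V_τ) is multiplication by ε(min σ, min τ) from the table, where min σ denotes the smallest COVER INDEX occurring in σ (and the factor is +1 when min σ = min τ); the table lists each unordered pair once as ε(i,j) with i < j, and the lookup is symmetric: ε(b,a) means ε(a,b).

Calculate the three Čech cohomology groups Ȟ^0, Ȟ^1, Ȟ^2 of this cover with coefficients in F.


Ȟ^0 ≅ Z/3, Ȟ^1 ≅ Z/3 ⊕ Z/3 and Ȟ^2 ≅ 0

nonempty intersections:
  V12={g} V14={f,j} V15={i} V16={h} V23={a} V34={b} V56={c}
C dims 6,7; δ0: rk_F3 5
Ȟ^0: (6−5)−0=1 ⇒ Z/3
Ȟ^1: (7−0)−5=2 ⇒ Z/3 ⊕ Z/3
Ȟ^2: (0−0)−0=0 ⇒ 0


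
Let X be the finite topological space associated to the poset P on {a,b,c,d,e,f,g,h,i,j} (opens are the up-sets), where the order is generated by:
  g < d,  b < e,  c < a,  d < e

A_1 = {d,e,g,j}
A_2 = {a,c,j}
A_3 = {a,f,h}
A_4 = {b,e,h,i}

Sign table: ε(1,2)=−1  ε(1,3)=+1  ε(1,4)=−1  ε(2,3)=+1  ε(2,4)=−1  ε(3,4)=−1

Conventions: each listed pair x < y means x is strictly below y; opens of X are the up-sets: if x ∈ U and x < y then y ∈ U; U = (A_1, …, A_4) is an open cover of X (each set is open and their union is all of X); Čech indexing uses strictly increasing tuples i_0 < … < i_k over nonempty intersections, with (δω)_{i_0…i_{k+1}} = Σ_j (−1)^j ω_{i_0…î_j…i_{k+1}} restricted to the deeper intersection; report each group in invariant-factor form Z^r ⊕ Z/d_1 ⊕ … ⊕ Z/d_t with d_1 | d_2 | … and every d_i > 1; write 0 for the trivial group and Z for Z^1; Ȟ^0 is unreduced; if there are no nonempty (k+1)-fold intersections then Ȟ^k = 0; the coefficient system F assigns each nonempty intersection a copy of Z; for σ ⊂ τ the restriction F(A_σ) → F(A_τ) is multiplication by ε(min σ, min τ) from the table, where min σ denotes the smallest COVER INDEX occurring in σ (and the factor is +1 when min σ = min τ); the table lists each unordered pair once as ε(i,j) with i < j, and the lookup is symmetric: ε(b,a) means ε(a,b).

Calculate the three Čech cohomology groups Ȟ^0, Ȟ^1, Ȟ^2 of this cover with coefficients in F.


Ȟ^0(U;F) ≅ 0; Ȟ^1(U;F) ≅ Z/2; Ȟ^2(U;F) ≅ 0

nonempty overlaps:
  A12={j} A14={e} A23={a} A34={h}
C dims 4,4; δ0: rk 4, SNF 1^3·2
degree 0: 4−4−0 = 0 → Ȟ^0 ≅ 0
degree 1: 4−0−4 = 0 plus torsion [2] → Ȟ^1 ≅ Z/2
degree 2: 0−0−0 = 0 → Ȟ^2 ≅ 0


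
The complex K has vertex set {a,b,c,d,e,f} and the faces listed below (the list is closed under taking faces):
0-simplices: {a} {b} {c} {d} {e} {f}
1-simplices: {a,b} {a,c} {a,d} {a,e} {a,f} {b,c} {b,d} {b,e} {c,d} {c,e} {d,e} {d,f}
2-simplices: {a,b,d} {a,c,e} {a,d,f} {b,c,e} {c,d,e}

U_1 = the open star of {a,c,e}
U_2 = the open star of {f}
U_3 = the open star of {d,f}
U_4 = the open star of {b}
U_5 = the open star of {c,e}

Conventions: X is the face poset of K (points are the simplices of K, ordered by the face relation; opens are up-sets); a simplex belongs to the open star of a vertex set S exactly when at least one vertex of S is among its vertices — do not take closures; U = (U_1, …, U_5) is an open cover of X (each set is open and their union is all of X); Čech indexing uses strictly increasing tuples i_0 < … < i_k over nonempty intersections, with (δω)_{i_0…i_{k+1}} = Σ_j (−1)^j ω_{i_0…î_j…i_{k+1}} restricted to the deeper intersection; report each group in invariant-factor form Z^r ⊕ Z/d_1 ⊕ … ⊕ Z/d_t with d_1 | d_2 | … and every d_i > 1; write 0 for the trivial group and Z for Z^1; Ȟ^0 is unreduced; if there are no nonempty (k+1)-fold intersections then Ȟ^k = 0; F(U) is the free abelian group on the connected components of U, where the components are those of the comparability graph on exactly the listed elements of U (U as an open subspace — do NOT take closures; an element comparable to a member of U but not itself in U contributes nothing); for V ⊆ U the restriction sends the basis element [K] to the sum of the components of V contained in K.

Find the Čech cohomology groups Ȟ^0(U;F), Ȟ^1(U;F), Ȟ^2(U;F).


Ȟ^0 ≅ Z, Ȟ^1 ≅ Z^2 and Ȟ^2 ≅ 0

nonempty intersections:
  U1={{a},{c},{e},{a,b},{a,c},{a,d},{a,e},{a,f},{b,c},{b,e},{c,d},{c,e},{d,e},{a,b,d},{a,c,e},{a,d,f},{b,c,e},{c,d,e}} U2={{f},{a,f},{d,f},{a,d,f}} U3={{d},{f},{a,d},{a,f},{b,d},{c,d},{d,e},{d,f},{a,b,d},{a,d,f},{c,d,e}} U4={{b},{a,b},{b,c},{b,d},{b,e},{a,b,d},{b,c,e}} U5={{c},{e},{a,c},{a,e},{b,c},{b,e},{c,d},{c,e},{d,e},{a,c,e},{b,c,e},{c,d,e}}
  U12={{a,f},{a,d,f}} U13={{a,d},{a,f},{c,d},{d,e},{a,b,d},{a,d,f},{c,d,e}} U14={{a,b},{b,c},{b,e},{a,b,d},{b,c,e}} U15={{c},{e},{a,c},{a,e},{b,c},{b,e},{c,d},{c,e},{d,e},{a,c,e},{b,c,e},{c,d,e}} U23={{f},{a,f},{d,f},{a,d,f}} U34={{b,d},{a,b,d}} U35={{c,d},{d,e},{c,d,e}} U45={{b,c},{b,e},{b,c,e}}
  U123={{a,f},{a,d,f}} U134={{a,b,d}} U135={{c,d},{d,e},{c,d,e}} U145={{b,c},{b,e},{b,c,e}}
components per intersection:
  U1: {{a},{c},{e},{a,b},{a,c},{a,d},{a,e},{a,f},{b,c},{b,e},{c,d},{c,e},{d,e},{a,b,d},{a,c,e},{a,d,f},{b,c,e},{c,d,e}}
  U2: {{f},{a,f},{d,f},{a,d,f}}
  U3: {{d},{f},{a,d},{a,f},{b,d},{c,d},{d,e},{d,f},{a,b,d},{a,d,f},{c,d,e}}
  U4: {{b},{a,b},{b,c},{b,d},{b,e},{a,b,d},{b,c,e}}
  U5: {{c},{e},{a,c},{a,e},{b,c},{b,e},{c,d},{c,e},{d,e},{a,c,e},{b,c,e},{c,d,e}}
  U12: {{a,f},{a,d,f}}
  U13: {{a,d},{a,f},{a,b,d},{a,d,f}} {{c,d},{d,e},{c,d,e}}
  U14: {{a,b},{a,b,d}} {{b,c},{b,e},{b,c,e}}
  U15: {{c},{e},{a,c},{a,e},{b,c},{b,e},{c,d},{c,e},{d,e},{a,c,e},{b,c,e},{c,d,e}}
  U23: {{f},{a,f},{d,f},{a,d,f}}
  U34: {{b,d},{a,b,d}}
  U35: {{c,d},{d,e},{c,d,e}}
  U45: {{b,c},{b,e},{b,c,e}}
  U123: {{a,f},{a,d,f}}
  U134: {{a,b,d}}
  U135: {{c,d},{d,e},{c,d,e}}
  U145: {{b,c},{b,e},{b,c,e}}
C dims 5,10,4; δ0: rk 4, SNF 1^4; δ1: rk 4, SNF 1^4
Ȟ^0: (5−4)−0=1 ⇒ Z
Ȟ^1: (10−4)−4=2 ⇒ Z^2
Ȟ^2: (4−0)−4=0 ⇒ 0


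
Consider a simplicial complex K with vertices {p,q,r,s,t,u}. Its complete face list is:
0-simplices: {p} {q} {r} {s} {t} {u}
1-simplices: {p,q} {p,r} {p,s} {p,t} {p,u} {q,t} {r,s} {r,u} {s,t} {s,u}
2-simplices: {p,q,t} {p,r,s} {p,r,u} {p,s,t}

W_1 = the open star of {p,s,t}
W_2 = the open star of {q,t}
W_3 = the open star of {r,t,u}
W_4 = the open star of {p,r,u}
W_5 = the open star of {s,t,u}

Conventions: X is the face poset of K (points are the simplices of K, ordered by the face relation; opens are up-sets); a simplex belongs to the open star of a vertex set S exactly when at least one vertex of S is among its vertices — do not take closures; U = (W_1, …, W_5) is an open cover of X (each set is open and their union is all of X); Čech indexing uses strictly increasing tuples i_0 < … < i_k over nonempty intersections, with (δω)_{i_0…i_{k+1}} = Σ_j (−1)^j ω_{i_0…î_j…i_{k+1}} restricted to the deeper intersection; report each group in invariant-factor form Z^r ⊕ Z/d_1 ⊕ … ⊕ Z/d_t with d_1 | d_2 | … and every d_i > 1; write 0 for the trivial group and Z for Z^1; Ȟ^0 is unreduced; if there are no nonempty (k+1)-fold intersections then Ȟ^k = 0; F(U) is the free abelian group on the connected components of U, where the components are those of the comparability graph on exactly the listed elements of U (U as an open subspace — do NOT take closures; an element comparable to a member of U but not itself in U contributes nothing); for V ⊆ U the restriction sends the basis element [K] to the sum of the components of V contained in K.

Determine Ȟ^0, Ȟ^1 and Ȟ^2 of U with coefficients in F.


nonempty intersections:
  W1={{p},{s},{t},{p,q},{p,r},{p,s},{p,t},{p,u},{q,t},{r,s},{s,t},{s,u},{p,q,t},{p,r,s},{p,r,u},{p,s,t}} W2={{q},{t},{p,q},{p,t},{q,t},{s,t},{p,q,t},{p,s,t}} W3={{r},{t},{u},{p,r},{p,t},{p,u},{q,t},{r,s},{r,u},{s,t},{s,u},{p,q,t},{p,r,s},{p,r,u},{p,s,t}} W4={{p},{r},{u},{p,q},{p,r},{p,s},{p,t},{p,u},{r,s},{r,u},{s,u},{p,q,t},{p,r,s},{p,r,u},{p,s,t}} W5={{s},{t},{u},{p,s},{p,t},{p,u},{q,t},{r,s},{r,u},{s,t},{s,u},{p,q,t},{p,r,s},{p,r,u},{p,s,t}}
  W12={{t},{p,q},{p,t},{q,t},{s,t},{p,q,t},{p,s,t}} W13={{t},{p,r},{p,t},{p,u},{q,t},{r,s},{s,t},{s,u},{p,q,t},{p,r,s},{p,r,u},{p,s,t}} W14={{p},{p,q},{p,r},{p,s},{p,t},{p,u},{r,s},{s,u},{p,q,t},{p,r,s},{p,r,u},{p,s,t}} W15={{s},{t},{p,s},{p,t},{p,u},{q,t},{r,s},{s,t},{s,u},{p,q,t},{p,r,s},{p,r,u},{p,s,t}} W23={{t},{p,t},{q,t},{s,t},{p,q,t},{p,s,t}} W24={{p,q},{p,t},{p,q,t},{p,s,t}} W25={{t},{p,t},{q,t},{s,t},{p,q,t},{p,s,t}} W34={{r},{u},{p,r},{p,t},{p,u},{r,s},{r,u},{s,u},{p,q,t},{p,r,s},{p,r,u},{p,s,t}} W35={{t},{u},{p,t},{p,u},{q,t},{r,s},{r,u},{s,t},{s,u},{p,q,t},{p,r,s},{p,r,u},{p,s,t}} W45={{u},{p,s},{p,t},{p,u},{r,s},{r,u},{s,u},{p,q,t},{p,r,s},{p,r,u},{p,s,t}}
  W123={{t},{p,t},{q,t},{s,t},{p,q,t},{p,s,t}} W124={{p,q},{p,t},{p,q,t},{p,s,t}} W125={{t},{p,t},{q,t},{s,t},{p,q,t},{p,s,t}} W134={{p,r},{p,t},{p,u},{r,s},{s,u},{p,q,t},{p,r,s},{p,r,u},{p,s,t}} W135={{t},{p,t},{p,u},{q,t},{r,s},{s,t},{s,u},{p,q,t},{p,r,s},{p,r,u},{p,s,t}} W145={{p,s},{p,t},{p,u},{r,s},{s,u},{p,q,t},{p,r,s},{p,r,u},{p,s,t}} W234={{p,t},{p,q,t},{p,s,t}} W235={{t},{p,t},{q,t},{s,t},{p,q,t},{p,s,t}} W245={{p,t},{p,q,t},{p,s,t}} W345={{u},{p,t},{p,u},{r,s},{r,u},{s,u},{p,q,t},{p,r,s},{p,r,u},{p,s,t}}
  W1234={{p,t},{p,q,t},{p,s,t}} W1235={{t},{p,t},{q,t},{s,t},{p,q,t},{p,s,t}} W1245={{p,t},{p,q,t},{p,s,t}} W1345={{p,t},{p,u},{r,s},{s,u},{p,q,t},{p,r,s},{p,r,u},{p,s,t}} W2345={{p,t},{p,q,t},{p,s,t}}
  W12345={{p,t},{p,q,t},{p,s,t}}
components per intersection:
  W1: {{p},{s},{t},{p,q},{p,r},{p,s},{p,t},{p,u},{q,t},{r,s},{s,t},{s,u},{p,q,t},{p,r,s},{p,r,u},{p,s,t}}
  W2: {{q},{t},{p,q},{p,t},{q,t},{s,t},{p,q,t},{p,s,t}}
  W3: {{r},{u},{p,r},{p,u},{r,s},{r,u},{s,u},{p,r,s},{p,r,u}} {{t},{p,t},{q,t},{s,t},{p,q,t},{p,s,t}}
  W4: {{p},{r},{u},{p,q},{p,r},{p,s},{p,t},{p,u},{r,s},{r,u},{s,u},{p,q,t},{p,r,s},{p,r,u},{p,s,t}}
  W5: {{s},{t},{u},{p,s},{p,t},{p,u},{q,t},{r,s},{r,u},{s,t},{s,u},{p,q,t},{p,r,s},{p,r,u},{p,s,t}}
  W12: {{t},{p,q},{p,t},{q,t},{s,t},{p,q,t},{p,s,t}}
  W13: {{t},{p,t},{q,t},{s,t},{p,q,t},{p,s,t}} {{p,r},{p,u},{r,s},{p,r,s},{p,r,u}} {{s,u}}
  W14: {{p},{p,q},{p,r},{p,s},{p,t},{p,u},{r,s},{p,q,t},{p,r,s},{p,r,u},{p,s,t}} {{s,u}}
  W15: {{s},{t},{p,s},{p,t},{q,t},{r,s},{s,t},{s,u},{p,q,t},{p,r,s},{p,s,t}} {{p,u},{p,r,u}}
  W23: {{t},{p,t},{q,t},{s,t},{p,q,t},{p,s,t}}
  W24: {{p,q},{p,t},{p,q,t},{p,s,t}}
  W25: {{t},{p,t},{q,t},{s,t},{p,q,t},{p,s,t}}
  W34: {{r},{u},{p,r},{p,u},{r,s},{r,u},{s,u},{p,r,s},{p,r,u}} {{p,t},{p,q,t},{p,s,t}}
  W35: {{t},{p,t},{q,t},{s,t},{p,q,t},{p,s,t}} {{u},{p,u},{r,u},{s,u},{p,r,u}} {{r,s},{p,r,s}}
  W45: {{u},{p,u},{r,u},{s,u},{p,r,u}} {{p,s},{p,t},{r,s},{p,q,t},{p,r,s},{p,s,t}}
  W123: {{t},{p,t},{q,t},{s,t},{p,q,t},{p,s,t}}
  W124: {{p,q},{p,t},{p,q,t},{p,s,t}}
  W125: {{t},{p,t},{q,t},{s,t},{p,q,t},{p,s,t}}
  W134: {{p,r},{p,u},{r,s},{p,r,s},{p,r,u}} {{p,t},{p,q,t},{p,s,t}} {{s,u}}
  W135: {{t},{p,t},{q,t},{s,t},{p,q,t},{p,s,t}} {{p,u},{p,r,u}} {{r,s},{p,r,s}} {{s,u}}
  W145: {{p,s},{p,t},{r,s},{p,q,t},{p,r,s},{p,s,t}} {{p,u},{p,r,u}} {{s,u}}
  W234: {{p,t},{p,q,t},{p,s,t}}
  W235: {{t},{p,t},{q,t},{s,t},{p,q,t},{p,s,t}}
  W245: {{p,t},{p,q,t},{p,s,t}}
  W345: {{u},{p,u},{r,u},{s,u},{p,r,u}} {{p,t},{p,q,t},{p,s,t}} {{r,s},{p,r,s}}
  W1234: {{p,t},{p,q,t},{p,s,t}}
  W1235: {{t},{p,t},{q,t},{s,t},{p,q,t},{p,s,t}}
  W1245: {{p,t},{p,q,t},{p,s,t}}
  W1345: {{p,t},{p,q,t},{p,s,t}} {{p,u},{p,r,u}} {{r,s},{p,r,s}} {{s,u}}
  W2345: {{p,t},{p,q,t},{p,s,t}}
  W12345: {{p,t},{p,q,t},{p,s,t}}
C dims 6,18,19,8; δ0: rk 5, SNF 1^5; δ1: rk 12, SNF 1^12; δ2: rk 7, SNF 1^7
Ȟ^0: (6−5)−0=1 ⇒ Z
Ȟ^1: (18−12)−5=1 ⇒ Z
Ȟ^2: (19−7)−12=0 ⇒ 0

Ȟ^0(U;F) ≅ Z, Ȟ^1(U;F) ≅ Z and Ȟ^2(U;F) ≅ 0


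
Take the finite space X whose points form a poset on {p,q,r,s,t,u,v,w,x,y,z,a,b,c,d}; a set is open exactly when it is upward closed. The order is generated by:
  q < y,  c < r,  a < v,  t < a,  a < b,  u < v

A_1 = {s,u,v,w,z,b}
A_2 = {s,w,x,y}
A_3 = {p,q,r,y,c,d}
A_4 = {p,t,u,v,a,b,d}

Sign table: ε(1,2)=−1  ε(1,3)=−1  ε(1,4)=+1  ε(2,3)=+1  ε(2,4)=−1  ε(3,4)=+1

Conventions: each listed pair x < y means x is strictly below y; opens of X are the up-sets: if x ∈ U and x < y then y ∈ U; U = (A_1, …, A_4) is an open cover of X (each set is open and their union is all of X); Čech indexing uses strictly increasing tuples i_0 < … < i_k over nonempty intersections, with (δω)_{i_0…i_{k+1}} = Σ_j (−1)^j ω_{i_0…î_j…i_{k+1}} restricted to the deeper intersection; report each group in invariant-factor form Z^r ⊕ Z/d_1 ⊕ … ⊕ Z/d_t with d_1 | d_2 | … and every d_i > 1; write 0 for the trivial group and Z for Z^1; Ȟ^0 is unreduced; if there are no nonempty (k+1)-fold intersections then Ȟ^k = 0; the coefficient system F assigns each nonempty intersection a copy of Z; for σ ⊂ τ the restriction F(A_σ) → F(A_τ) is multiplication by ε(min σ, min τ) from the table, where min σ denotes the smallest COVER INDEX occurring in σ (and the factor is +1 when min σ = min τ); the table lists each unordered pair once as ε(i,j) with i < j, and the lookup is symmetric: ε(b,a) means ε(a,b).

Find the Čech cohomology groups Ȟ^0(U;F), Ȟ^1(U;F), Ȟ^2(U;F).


Ȟ^0 ≅ 0, Ȟ^1 ≅ Z/2, Ȟ^2 ≅ 0

nonempty overlaps:
  A12={s,w} A14={u,v,b} A23={y} A34={p,d}
C dims 4,4; δ0: rk 4, SNF 1^3·2
degree 0: 4−4−0 = 0 → Ȟ^0 ≅ 0
degree 1: 4−0−4 = 0 plus torsion [2] → Ȟ^1 ≅ Z/2
degree 2: 0−0−0 = 0 → Ȟ^2 ≅ 0


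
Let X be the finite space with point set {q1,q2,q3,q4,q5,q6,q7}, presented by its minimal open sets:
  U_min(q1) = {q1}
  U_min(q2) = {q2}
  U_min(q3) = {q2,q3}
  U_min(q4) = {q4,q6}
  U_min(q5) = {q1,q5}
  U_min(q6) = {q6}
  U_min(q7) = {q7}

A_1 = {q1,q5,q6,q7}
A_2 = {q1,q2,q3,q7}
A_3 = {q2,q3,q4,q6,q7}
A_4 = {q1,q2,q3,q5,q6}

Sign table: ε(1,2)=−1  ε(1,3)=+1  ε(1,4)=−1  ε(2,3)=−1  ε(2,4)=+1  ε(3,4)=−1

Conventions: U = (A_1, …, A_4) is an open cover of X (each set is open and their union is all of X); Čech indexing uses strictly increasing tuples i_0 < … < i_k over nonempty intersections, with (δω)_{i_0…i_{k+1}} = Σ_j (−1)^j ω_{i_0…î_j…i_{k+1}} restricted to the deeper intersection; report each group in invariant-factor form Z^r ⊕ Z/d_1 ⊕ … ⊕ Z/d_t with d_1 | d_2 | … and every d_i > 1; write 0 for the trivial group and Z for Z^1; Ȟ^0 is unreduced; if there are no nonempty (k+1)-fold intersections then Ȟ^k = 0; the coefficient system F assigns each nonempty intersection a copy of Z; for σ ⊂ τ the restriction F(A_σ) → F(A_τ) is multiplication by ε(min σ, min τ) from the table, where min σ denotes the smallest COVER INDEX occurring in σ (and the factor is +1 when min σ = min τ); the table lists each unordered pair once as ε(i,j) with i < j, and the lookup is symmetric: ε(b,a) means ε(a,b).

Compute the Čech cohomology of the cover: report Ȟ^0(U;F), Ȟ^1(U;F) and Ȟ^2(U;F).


nonempty overlaps:
  A12={q1,q7} A13={q6,q7} A14={q1,q5,q6} A23={q2,q3,q7} A24={q1,q2,q3} A34={q2,q3,q6}
  A123={q7} A124={q1} A134={q6} A234={q2,q3}
C dims 4,6,4; δ0: rk 3, SNF 1^3; δ1: rk 3, SNF 1^3
degree 0: 4−3−0 = 1 → Ȟ^0 ≅ Z
degree 1: 6−3−3 = 0 → Ȟ^1 ≅ 0
degree 2: 4−0−3 = 1 → Ȟ^2 ≅ Z

Ȟ^0 ≅ Z,  Ȟ^1 ≅ 0,  Ȟ^2 ≅ Z


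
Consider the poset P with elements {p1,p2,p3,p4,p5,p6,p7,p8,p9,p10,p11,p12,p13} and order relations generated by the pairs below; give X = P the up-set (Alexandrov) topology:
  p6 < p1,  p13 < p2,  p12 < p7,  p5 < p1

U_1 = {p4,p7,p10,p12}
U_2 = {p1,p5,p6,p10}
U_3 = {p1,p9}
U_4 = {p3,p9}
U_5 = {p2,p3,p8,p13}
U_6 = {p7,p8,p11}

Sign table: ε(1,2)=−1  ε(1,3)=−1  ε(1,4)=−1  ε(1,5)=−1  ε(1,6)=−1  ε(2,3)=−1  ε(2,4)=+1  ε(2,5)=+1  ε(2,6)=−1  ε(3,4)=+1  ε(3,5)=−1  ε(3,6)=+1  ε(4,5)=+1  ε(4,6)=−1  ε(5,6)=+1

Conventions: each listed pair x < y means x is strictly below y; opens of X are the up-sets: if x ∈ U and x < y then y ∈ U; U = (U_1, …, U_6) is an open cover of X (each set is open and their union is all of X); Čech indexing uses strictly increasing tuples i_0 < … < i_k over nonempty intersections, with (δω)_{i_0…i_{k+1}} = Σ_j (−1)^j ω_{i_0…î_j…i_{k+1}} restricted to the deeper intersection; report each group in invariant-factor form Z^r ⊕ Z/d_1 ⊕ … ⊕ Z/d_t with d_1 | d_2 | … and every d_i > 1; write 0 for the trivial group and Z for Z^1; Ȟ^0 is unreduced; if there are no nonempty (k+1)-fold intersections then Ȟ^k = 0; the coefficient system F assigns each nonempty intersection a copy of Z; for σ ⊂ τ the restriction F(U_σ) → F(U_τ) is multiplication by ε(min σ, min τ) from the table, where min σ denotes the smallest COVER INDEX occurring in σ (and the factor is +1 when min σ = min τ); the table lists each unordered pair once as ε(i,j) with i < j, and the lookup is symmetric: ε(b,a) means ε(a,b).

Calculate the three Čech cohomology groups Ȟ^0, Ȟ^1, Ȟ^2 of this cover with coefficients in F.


nonempty overlaps:
  U12={p10} U16={p7} U23={p1} U34={p9} U45={p3} U56={p8}
C dims 6,6; δ0: rk 6, SNF 1^5·2
degree 0: 6−6−0 = 0 → Ȟ^0 ≅ 0
degree 1: 6−0−6 = 0 plus torsion [2] → Ȟ^1 ≅ Z/2
degree 2: 0−0−0 = 0 → Ȟ^2 ≅ 0

Ȟ^0 = 0; Ȟ^1 = Z/2; Ȟ^2 = 0
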